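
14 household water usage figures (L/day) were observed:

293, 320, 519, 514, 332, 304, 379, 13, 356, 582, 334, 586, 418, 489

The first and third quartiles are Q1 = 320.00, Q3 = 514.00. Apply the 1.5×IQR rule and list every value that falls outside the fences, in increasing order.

IQR = Q3 − Q1 = 514.00 − 320.00 = 194.00.
Lower fence = Q1 − 1.5·IQR = 320.00 − 291.00 = 29.00.
Upper fence = Q3 + 1.5·IQR = 514.00 + 291.00 = 805.00.
13 < 29.00 → outlier.
All remaining values lie within [29.00, 805.00].

13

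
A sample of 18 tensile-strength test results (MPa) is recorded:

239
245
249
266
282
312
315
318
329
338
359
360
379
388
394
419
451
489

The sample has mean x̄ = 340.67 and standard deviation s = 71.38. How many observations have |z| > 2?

1

Cutoffs: x̄ ± 2s = [197.91, 483.43].
Outside the cutoffs: 489.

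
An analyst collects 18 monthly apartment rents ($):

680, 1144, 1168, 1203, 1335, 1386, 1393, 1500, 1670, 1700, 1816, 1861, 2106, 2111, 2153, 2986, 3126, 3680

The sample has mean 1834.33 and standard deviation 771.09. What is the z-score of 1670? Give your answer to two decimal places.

-0.21

z = (1670 − 1834.33) / 771.09 = -0.21.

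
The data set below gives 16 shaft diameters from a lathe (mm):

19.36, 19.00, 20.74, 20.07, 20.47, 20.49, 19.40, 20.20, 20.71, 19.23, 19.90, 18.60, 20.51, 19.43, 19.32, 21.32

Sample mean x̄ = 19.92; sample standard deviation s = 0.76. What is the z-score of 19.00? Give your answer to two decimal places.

-1.21

z = (19.00 − 19.92) / 0.76 = -1.21.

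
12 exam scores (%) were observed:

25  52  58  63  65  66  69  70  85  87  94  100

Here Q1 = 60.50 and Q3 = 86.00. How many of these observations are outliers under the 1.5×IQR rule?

0

IQR = 25.50; fences at 60.50 − 38.25 = 22.25 and 86.00 + 38.25 = 124.25.
Every value lies within the cutoffs.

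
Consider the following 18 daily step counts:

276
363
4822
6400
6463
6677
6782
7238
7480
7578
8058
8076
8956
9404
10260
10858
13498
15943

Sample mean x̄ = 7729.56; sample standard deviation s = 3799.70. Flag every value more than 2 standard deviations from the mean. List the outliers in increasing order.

15943

Cutoffs at x̄ ± 2s: 7729.56 ± 2·3799.70 = [130.16, 15328.96].
15943: z = 2.16, |z| > 2 → outlier.
Every other value lies within [130.16, 15328.96].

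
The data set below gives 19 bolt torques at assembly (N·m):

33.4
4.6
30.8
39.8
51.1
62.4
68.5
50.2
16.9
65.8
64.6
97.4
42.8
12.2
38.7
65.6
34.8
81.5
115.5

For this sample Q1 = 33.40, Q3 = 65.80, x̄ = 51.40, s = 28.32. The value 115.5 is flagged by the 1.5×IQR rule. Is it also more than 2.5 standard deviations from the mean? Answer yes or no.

no

z = (115.5 − 51.40) / 28.32 = 2.26.
|z| = 2.26 ≤ 2.5.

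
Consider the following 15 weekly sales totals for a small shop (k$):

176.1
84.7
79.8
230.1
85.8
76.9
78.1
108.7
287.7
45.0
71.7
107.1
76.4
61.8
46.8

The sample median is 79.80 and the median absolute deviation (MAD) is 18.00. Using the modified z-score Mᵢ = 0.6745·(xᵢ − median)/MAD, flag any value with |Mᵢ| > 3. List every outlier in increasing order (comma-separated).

|Mᵢ| > 3 ⇔ |xᵢ − 79.80| > 3·18.00/0.6745 = 80.06.
So outliers lie outside [-0.26, 159.86].
176.1: M = 3.61 → outlier.
230.1: M = 5.63 → outlier.
287.7: M = 7.79 → outlier.

176.1, 230.1, 287.7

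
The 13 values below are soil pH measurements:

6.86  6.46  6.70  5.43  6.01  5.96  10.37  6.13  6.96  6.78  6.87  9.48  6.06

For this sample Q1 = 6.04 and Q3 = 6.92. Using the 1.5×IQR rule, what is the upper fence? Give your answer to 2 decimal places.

8.24

IQR = Q3 − Q1 = 6.92 − 6.04 = 0.88.
Lower fence = Q1 − 1.5·IQR = 6.04 − 1.32 = 4.72.
Upper fence = Q3 + 1.5·IQR = 6.92 + 1.32 = 8.24.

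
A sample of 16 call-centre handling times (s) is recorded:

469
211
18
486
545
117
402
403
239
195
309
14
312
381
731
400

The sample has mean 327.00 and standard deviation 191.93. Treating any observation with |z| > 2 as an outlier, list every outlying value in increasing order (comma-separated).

Cutoffs at x̄ ± 2s: 327.00 ± 2·191.93 = [-56.86, 710.86].
731: z = 2.10, |z| > 2 → outlier.
Every other value lies within [-56.86, 710.86].

731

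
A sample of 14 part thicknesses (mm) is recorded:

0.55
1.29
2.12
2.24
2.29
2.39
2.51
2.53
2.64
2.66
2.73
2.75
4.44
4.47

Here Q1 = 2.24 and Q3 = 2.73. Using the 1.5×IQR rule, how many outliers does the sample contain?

4

IQR = 0.49; fences at 2.24 − 0.735 = 1.505 and 2.73 + 0.735 = 3.465.
Outside the cutoffs: 0.55, 1.29, 4.44, 4.47.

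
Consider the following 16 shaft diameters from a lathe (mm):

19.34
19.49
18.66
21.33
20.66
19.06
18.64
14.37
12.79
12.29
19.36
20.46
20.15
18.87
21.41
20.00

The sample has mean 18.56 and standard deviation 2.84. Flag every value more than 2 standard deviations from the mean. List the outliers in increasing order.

12.29, 12.79

Cutoffs at x̄ ± 2s: 18.56 ± 2·2.84 = [12.88, 24.24].
12.29: z = -2.21, |z| > 2 → outlier.
12.79: z = -2.03, |z| > 2 → outlier.
Every other value lies within [12.88, 24.24].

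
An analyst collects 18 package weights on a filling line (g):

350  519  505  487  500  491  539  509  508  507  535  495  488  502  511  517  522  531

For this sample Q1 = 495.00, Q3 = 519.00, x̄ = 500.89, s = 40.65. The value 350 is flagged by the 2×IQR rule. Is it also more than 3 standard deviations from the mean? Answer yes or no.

yes

z = (350 − 500.89) / 40.65 = -3.71.
|z| = 3.71 > 3.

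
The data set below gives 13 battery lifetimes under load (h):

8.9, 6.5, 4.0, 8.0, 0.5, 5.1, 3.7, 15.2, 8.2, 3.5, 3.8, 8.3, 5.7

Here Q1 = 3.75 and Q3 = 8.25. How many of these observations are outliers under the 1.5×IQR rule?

1

IQR = 4.50; fences at 3.75 − 6.75 = -3.00 and 8.25 + 6.75 = 15.00.
Outside the cutoffs: 15.2.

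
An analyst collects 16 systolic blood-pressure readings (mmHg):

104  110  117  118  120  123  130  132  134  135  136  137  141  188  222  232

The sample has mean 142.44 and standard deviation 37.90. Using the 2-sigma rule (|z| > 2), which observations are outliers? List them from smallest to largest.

Cutoffs at x̄ ± 2s: 142.44 ± 2·37.90 = [66.64, 218.24].
222: z = 2.10, |z| > 2 → outlier.
232: z = 2.36, |z| > 2 → outlier.
Every other value lies within [66.64, 218.24].

222, 232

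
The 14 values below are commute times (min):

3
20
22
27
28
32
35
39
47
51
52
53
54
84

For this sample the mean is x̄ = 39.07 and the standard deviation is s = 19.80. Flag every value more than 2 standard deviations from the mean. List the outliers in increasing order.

Cutoffs at x̄ ± 2s: 39.07 ± 2·19.80 = [-0.53, 78.67].
84: z = 2.27, |z| > 2 → outlier.
Every other value lies within [-0.53, 78.67].

84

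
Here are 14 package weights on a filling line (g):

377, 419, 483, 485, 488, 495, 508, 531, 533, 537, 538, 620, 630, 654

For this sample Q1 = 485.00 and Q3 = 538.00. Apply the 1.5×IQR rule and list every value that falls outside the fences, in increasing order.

IQR = Q3 − Q1 = 538.00 − 485.00 = 53.00.
Lower fence = Q1 − 1.5·IQR = 485.00 − 79.50 = 405.50.
Upper fence = Q3 + 1.5·IQR = 538.00 + 79.50 = 617.50.
377 < 405.50 → outlier.
620 > 617.50 → outlier.
630 > 617.50 → outlier.
654 > 617.50 → outlier.
All remaining values lie within [405.50, 617.50].

377, 620, 630, 654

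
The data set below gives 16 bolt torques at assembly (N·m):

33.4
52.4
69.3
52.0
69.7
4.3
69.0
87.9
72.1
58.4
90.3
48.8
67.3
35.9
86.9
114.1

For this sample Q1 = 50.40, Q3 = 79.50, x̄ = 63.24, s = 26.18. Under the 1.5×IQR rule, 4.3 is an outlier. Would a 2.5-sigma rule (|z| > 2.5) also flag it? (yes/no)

z = (4.3 − 63.24) / 26.18 = -2.25.
|z| = 2.25 ≤ 2.5.

no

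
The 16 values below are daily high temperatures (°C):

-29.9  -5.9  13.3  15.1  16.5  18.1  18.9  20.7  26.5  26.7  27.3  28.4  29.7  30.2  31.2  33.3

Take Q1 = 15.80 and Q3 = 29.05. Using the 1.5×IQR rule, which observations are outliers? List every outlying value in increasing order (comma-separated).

-29.9, -5.9

IQR = Q3 − Q1 = 29.05 − 15.80 = 13.25.
Lower fence = Q1 − 1.5·IQR = 15.80 − 19.875 = -4.075.
Upper fence = Q3 + 1.5·IQR = 29.05 + 19.875 = 48.925.
-29.9 < -4.075 → outlier.
-5.9 < -4.075 → outlier.
All remaining values lie within [-4.075, 48.925].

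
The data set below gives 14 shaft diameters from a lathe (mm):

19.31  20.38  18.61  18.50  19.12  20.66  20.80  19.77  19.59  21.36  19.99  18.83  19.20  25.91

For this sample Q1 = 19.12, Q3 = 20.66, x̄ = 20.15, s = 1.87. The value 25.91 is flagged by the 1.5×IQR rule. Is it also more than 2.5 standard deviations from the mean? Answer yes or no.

z = (25.91 − 20.15) / 1.87 = 3.08.
|z| = 3.08 > 2.5.

yes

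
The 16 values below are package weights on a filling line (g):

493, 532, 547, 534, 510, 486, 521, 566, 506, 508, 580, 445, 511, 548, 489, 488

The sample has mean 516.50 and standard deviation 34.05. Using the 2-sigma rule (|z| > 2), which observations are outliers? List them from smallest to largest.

445

Cutoffs at x̄ ± 2s: 516.50 ± 2·34.05 = [448.40, 584.60].
445: z = -2.10, |z| > 2 → outlier.
Every other value lies within [448.40, 584.60].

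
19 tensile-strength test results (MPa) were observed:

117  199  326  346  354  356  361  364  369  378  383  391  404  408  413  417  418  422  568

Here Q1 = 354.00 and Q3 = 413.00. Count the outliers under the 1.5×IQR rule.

IQR = 59.00; fences at 354.00 − 88.50 = 265.50 and 413.00 + 88.50 = 501.50.
Outside the cutoffs: 117, 199, 568.

3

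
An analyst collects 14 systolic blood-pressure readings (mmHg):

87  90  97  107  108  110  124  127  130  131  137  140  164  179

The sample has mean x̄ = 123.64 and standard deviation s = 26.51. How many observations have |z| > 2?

1

Cutoffs: x̄ ± 2s = [70.62, 176.66].
Outside the cutoffs: 179.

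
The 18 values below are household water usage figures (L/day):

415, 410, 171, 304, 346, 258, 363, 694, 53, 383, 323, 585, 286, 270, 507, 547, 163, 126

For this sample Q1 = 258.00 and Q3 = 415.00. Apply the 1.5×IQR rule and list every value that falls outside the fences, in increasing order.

694

IQR = Q3 − Q1 = 415.00 − 258.00 = 157.00.
Lower fence = Q1 − 1.5·IQR = 258.00 − 235.50 = 22.50.
Upper fence = Q3 + 1.5·IQR = 415.00 + 235.50 = 650.50.
694 > 650.50 → outlier.
All remaining values lie within [22.50, 650.50].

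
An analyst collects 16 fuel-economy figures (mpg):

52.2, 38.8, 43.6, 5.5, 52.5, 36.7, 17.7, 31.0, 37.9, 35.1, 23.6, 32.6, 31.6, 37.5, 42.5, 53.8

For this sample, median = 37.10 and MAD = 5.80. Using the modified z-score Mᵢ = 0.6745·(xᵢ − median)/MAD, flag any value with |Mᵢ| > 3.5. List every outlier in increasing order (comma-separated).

|Mᵢ| > 3.5 ⇔ |xᵢ − 37.10| > 3.5·5.80/0.6745 = 30.10.
So outliers lie outside [7.00, 67.20].
5.5: M = -3.67 → outlier.

5.5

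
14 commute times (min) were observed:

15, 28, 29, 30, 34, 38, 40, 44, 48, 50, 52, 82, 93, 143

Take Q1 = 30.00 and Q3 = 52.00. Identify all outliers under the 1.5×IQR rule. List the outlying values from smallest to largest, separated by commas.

93, 143

IQR = Q3 − Q1 = 52.00 − 30.00 = 22.00.
Lower fence = Q1 − 1.5·IQR = 30.00 − 33.00 = -3.00.
Upper fence = Q3 + 1.5·IQR = 52.00 + 33.00 = 85.00.
93 > 85.00 → outlier.
143 > 85.00 → outlier.
All remaining values lie within [-3.00, 85.00].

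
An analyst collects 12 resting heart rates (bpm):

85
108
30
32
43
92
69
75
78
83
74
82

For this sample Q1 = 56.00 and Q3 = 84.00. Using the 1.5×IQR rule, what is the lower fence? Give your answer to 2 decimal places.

IQR = Q3 − Q1 = 84.00 − 56.00 = 28.00.
Lower fence = Q1 − 1.5·IQR = 56.00 − 42.00 = 14.00.
Upper fence = Q3 + 1.5·IQR = 84.00 + 42.00 = 126.00.

14.00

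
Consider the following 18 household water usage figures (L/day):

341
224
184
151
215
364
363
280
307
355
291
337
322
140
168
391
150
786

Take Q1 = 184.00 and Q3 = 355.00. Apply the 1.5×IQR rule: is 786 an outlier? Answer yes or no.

yes

IQR = Q3 − Q1 = 355.00 − 184.00 = 171.00.
Lower fence = Q1 − 1.5·IQR = 184.00 − 256.50 = -72.50.
Upper fence = Q3 + 1.5·IQR = 355.00 + 256.50 = 611.50.
786 lies above the upper fence.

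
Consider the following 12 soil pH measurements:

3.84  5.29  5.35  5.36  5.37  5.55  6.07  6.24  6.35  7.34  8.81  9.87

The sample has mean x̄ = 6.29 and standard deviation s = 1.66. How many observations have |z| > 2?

Cutoffs: x̄ ± 2s = [2.97, 9.61].
Outside the cutoffs: 9.87.

1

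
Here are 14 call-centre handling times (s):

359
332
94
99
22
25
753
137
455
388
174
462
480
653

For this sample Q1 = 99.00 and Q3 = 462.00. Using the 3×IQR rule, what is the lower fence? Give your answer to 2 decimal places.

IQR = Q3 − Q1 = 462.00 − 99.00 = 363.00.
Lower fence = Q1 − 3·IQR = 99.00 − 1089.00 = -990.00.
Upper fence = Q3 + 3·IQR = 462.00 + 1089.00 = 1551.00.

-990.00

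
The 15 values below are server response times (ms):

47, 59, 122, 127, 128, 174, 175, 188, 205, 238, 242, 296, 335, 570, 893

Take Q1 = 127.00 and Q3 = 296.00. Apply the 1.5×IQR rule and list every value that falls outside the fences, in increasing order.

IQR = Q3 − Q1 = 296.00 − 127.00 = 169.00.
Lower fence = Q1 − 1.5·IQR = 127.00 − 253.50 = -126.50.
Upper fence = Q3 + 1.5·IQR = 296.00 + 253.50 = 549.50.
570 > 549.50 → outlier.
893 > 549.50 → outlier.
All remaining values lie within [-126.50, 549.50].

570, 893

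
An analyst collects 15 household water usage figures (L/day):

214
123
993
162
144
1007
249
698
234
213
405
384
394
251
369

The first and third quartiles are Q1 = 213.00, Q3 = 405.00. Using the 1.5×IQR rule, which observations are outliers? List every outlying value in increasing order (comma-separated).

IQR = Q3 − Q1 = 405.00 − 213.00 = 192.00.
Lower fence = Q1 − 1.5·IQR = 213.00 − 288.00 = -75.00.
Upper fence = Q3 + 1.5·IQR = 405.00 + 288.00 = 693.00.
698 > 693.00 → outlier.
993 > 693.00 → outlier.
1007 > 693.00 → outlier.
All remaining values lie within [-75.00, 693.00].

698, 993, 1007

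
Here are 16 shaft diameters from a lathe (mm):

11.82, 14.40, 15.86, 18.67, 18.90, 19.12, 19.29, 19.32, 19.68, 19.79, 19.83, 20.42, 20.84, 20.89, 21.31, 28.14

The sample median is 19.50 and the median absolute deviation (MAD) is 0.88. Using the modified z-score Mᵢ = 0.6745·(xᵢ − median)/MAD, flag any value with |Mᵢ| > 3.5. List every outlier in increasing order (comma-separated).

|Mᵢ| > 3.5 ⇔ |xᵢ − 19.50| > 3.5·0.88/0.6745 = 4.57.
So outliers lie outside [14.93, 24.07].
11.82: M = -5.89 → outlier.
14.40: M = -3.91 → outlier.
28.14: M = 6.62 → outlier.

11.82, 14.40, 28.14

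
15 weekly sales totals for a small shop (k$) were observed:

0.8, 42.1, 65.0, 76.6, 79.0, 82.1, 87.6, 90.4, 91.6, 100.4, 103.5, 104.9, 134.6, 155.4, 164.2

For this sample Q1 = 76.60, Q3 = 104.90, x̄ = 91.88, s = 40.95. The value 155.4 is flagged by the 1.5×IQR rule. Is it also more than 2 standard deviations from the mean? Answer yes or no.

z = (155.4 − 91.88) / 40.95 = 1.55.
|z| = 1.55 ≤ 2.

no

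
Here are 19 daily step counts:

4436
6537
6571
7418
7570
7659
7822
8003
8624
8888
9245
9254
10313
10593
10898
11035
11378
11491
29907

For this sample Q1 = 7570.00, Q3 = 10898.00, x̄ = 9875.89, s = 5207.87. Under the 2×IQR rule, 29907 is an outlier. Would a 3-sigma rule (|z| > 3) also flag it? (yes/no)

z = (29907 − 9875.89) / 5207.87 = 3.85.
|z| = 3.85 > 3.

yes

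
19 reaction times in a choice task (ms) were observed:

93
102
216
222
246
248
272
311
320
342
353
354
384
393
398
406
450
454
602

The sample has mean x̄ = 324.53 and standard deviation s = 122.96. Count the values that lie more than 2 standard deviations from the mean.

1

Cutoffs: x̄ ± 2s = [78.61, 570.45].
Outside the cutoffs: 602.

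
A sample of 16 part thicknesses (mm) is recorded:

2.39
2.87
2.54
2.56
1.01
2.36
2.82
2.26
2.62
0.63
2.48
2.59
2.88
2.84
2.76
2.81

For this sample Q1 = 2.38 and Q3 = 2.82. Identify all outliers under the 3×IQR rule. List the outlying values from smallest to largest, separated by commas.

0.63, 1.01

IQR = Q3 − Q1 = 2.82 − 2.38 = 0.44.
Lower fence = Q1 − 3·IQR = 2.38 − 1.32 = 1.06.
Upper fence = Q3 + 3·IQR = 2.82 + 1.32 = 4.14.
0.63 < 1.06 → outlier.
1.01 < 1.06 → outlier.
All remaining values lie within [1.06, 4.14].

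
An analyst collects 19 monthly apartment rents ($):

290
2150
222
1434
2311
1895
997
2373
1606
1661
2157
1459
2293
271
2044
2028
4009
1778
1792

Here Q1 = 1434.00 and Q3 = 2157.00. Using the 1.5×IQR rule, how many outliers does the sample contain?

4

IQR = 723.00; fences at 1434.00 − 1084.50 = 349.50 and 2157.00 + 1084.50 = 3241.50.
Outside the cutoffs: 222, 271, 290, 4009.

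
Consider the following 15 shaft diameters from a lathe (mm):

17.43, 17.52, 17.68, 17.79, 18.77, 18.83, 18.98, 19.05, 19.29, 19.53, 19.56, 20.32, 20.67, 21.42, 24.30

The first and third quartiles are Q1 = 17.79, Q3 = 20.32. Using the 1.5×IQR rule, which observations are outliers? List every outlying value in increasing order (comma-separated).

24.30

IQR = Q3 − Q1 = 20.32 − 17.79 = 2.53.
Lower fence = Q1 − 1.5·IQR = 17.79 − 3.795 = 13.995.
Upper fence = Q3 + 1.5·IQR = 20.32 + 3.795 = 24.115.
24.30 > 24.115 → outlier.
All remaining values lie within [13.995, 24.115].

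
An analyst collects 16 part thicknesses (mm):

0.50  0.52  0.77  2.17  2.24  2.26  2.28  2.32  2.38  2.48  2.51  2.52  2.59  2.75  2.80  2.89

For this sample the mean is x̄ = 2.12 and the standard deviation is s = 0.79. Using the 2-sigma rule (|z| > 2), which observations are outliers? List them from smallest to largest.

Cutoffs at x̄ ± 2s: 2.12 ± 2·0.79 = [0.54, 3.70].
0.50: z = -2.05, |z| > 2 → outlier.
0.52: z = -2.03, |z| > 2 → outlier.
Every other value lies within [0.54, 3.70].

0.50, 0.52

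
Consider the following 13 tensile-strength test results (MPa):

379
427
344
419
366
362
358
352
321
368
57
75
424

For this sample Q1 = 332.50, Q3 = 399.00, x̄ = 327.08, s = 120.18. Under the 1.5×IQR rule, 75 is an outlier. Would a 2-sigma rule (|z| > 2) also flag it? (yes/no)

z = (75 − 327.08) / 120.18 = -2.10.
|z| = 2.10 > 2.

yes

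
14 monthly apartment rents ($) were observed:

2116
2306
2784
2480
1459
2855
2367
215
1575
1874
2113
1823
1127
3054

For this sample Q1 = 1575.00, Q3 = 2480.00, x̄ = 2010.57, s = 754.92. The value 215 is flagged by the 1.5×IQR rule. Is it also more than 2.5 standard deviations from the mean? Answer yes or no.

no

z = (215 − 2010.57) / 754.92 = -2.38.
|z| = 2.38 ≤ 2.5.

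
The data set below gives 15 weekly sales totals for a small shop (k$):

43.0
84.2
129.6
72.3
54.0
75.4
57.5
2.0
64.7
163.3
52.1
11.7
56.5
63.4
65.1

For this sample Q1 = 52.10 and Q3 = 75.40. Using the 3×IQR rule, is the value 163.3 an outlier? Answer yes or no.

IQR = Q3 − Q1 = 75.40 − 52.10 = 23.30.
Lower fence = Q1 − 3·IQR = 52.10 − 69.90 = -17.80.
Upper fence = Q3 + 3·IQR = 75.40 + 69.90 = 145.30.
163.3 lies above the upper fence.

yes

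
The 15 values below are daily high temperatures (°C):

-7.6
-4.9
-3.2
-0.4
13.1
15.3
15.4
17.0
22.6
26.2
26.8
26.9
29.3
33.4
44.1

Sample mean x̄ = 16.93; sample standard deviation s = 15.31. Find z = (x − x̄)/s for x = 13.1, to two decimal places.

z = (13.1 − 16.93) / 15.31 = -0.25.

-0.25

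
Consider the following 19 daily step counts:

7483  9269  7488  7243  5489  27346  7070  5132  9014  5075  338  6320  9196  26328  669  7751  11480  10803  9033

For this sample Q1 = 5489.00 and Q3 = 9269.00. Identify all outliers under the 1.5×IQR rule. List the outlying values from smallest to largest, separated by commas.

26328, 27346

IQR = Q3 − Q1 = 9269.00 − 5489.00 = 3780.00.
Lower fence = Q1 − 1.5·IQR = 5489.00 − 5670.00 = -181.00.
Upper fence = Q3 + 1.5·IQR = 9269.00 + 5670.00 = 14939.00.
26328 > 14939.00 → outlier.
27346 > 14939.00 → outlier.
All remaining values lie within [-181.00, 14939.00].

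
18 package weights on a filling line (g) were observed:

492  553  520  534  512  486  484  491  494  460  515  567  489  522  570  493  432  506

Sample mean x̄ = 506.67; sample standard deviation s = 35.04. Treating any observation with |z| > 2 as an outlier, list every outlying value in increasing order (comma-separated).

Cutoffs at x̄ ± 2s: 506.67 ± 2·35.04 = [436.59, 576.75].
432: z = -2.13, |z| > 2 → outlier.
Every other value lies within [436.59, 576.75].

432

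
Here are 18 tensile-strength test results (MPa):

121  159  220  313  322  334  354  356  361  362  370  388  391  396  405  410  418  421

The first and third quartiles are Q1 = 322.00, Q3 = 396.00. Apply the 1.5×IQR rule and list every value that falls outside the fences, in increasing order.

121, 159

IQR = Q3 − Q1 = 396.00 − 322.00 = 74.00.
Lower fence = Q1 − 1.5·IQR = 322.00 − 111.00 = 211.00.
Upper fence = Q3 + 1.5·IQR = 396.00 + 111.00 = 507.00.
121 < 211.00 → outlier.
159 < 211.00 → outlier.
All remaining values lie within [211.00, 507.00].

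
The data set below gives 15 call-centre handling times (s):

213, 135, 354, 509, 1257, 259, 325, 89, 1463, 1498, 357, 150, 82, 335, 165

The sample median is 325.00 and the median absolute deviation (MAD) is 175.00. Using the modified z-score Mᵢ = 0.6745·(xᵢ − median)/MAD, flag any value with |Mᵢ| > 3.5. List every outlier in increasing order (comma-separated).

|Mᵢ| > 3.5 ⇔ |xᵢ − 325.00| > 3.5·175.00/0.6745 = 908.08.
So outliers lie outside [-583.08, 1233.08].
1257: M = 3.59 → outlier.
1463: M = 4.39 → outlier.
1498: M = 4.52 → outlier.

1257, 1463, 1498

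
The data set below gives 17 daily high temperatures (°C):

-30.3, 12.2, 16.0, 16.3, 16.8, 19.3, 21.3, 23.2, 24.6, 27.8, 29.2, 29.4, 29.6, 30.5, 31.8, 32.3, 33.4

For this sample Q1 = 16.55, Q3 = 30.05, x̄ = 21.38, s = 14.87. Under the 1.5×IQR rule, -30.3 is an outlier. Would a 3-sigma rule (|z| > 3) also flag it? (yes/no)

z = (-30.3 − 21.38) / 14.87 = -3.48.
|z| = 3.48 > 3.

yes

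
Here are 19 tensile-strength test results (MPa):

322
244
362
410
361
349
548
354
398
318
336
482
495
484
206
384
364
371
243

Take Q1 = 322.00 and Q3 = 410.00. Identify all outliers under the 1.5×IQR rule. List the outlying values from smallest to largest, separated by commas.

548

IQR = Q3 − Q1 = 410.00 − 322.00 = 88.00.
Lower fence = Q1 − 1.5·IQR = 322.00 − 132.00 = 190.00.
Upper fence = Q3 + 1.5·IQR = 410.00 + 132.00 = 542.00.
548 > 542.00 → outlier.
All remaining values lie within [190.00, 542.00].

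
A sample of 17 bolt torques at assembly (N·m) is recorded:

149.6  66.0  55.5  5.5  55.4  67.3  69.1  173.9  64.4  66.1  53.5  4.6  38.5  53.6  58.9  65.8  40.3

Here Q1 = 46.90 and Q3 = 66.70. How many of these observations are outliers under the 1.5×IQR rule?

4

IQR = 19.80; fences at 46.90 − 29.70 = 17.20 and 66.70 + 29.70 = 96.40.
Outside the cutoffs: 4.6, 5.5, 149.6, 173.9.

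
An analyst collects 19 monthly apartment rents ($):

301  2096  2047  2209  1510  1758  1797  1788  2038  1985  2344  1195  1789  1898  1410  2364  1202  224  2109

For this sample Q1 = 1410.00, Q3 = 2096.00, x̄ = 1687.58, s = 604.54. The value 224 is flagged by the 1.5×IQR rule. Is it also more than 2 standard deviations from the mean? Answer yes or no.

yes

z = (224 − 1687.58) / 604.54 = -2.42.
|z| = 2.42 > 2.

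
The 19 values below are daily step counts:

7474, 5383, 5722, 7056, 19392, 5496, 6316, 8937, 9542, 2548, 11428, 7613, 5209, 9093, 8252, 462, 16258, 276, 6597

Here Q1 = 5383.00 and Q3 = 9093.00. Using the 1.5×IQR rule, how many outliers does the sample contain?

IQR = 3710.00; fences at 5383.00 − 5565.00 = -182.00 and 9093.00 + 5565.00 = 14658.00.
Outside the cutoffs: 16258, 19392.

2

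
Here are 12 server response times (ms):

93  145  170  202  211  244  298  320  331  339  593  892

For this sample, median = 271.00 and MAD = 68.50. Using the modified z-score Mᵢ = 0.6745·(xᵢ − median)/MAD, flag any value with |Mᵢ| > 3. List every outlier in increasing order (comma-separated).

|Mᵢ| > 3 ⇔ |xᵢ − 271.00| > 3·68.50/0.6745 = 304.67.
So outliers lie outside [-33.67, 575.67].
593: M = 3.17 → outlier.
892: M = 6.11 → outlier.

593, 892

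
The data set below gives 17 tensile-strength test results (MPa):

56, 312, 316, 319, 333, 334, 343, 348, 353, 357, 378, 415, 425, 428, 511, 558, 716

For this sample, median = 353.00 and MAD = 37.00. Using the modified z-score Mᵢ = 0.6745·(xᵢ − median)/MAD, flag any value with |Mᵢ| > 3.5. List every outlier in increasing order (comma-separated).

56, 558, 716

|Mᵢ| > 3.5 ⇔ |xᵢ − 353.00| > 3.5·37.00/0.6745 = 191.99.
So outliers lie outside [161.01, 544.99].
56: M = -5.41 → outlier.
558: M = 3.74 → outlier.
716: M = 6.62 → outlier.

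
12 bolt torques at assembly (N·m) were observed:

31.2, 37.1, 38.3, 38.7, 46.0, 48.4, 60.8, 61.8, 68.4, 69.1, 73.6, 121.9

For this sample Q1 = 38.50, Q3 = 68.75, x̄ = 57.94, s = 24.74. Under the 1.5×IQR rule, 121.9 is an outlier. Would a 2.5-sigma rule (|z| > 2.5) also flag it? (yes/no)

z = (121.9 − 57.94) / 24.74 = 2.59.
|z| = 2.59 > 2.5.

yes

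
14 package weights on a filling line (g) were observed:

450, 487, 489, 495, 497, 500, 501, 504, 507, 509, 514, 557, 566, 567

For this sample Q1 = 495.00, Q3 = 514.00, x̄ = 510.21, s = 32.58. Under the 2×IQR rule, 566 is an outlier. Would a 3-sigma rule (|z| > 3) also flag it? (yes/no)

no

z = (566 − 510.21) / 32.58 = 1.71.
|z| = 1.71 ≤ 3.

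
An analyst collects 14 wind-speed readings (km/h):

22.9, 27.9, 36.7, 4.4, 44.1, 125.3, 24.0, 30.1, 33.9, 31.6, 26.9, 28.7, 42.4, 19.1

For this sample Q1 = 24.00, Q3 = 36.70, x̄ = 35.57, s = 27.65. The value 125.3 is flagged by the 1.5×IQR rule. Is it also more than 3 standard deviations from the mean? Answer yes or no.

yes

z = (125.3 − 35.57) / 27.65 = 3.25.
|z| = 3.25 > 3.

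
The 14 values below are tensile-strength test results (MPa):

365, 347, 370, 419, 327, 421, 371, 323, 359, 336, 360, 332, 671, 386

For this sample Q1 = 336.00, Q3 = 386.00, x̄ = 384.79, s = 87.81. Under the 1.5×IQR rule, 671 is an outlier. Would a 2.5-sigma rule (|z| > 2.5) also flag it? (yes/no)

yes

z = (671 − 384.79) / 87.81 = 3.26.
|z| = 3.26 > 2.5.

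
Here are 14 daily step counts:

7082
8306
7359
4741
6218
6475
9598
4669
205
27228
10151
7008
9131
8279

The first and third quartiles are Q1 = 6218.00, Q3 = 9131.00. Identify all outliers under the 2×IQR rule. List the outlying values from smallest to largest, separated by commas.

205, 27228

IQR = Q3 − Q1 = 9131.00 − 6218.00 = 2913.00.
Lower fence = Q1 − 2·IQR = 6218.00 − 5826.00 = 392.00.
Upper fence = Q3 + 2·IQR = 9131.00 + 5826.00 = 14957.00.
205 < 392.00 → outlier.
27228 > 14957.00 → outlier.
All remaining values lie within [392.00, 14957.00].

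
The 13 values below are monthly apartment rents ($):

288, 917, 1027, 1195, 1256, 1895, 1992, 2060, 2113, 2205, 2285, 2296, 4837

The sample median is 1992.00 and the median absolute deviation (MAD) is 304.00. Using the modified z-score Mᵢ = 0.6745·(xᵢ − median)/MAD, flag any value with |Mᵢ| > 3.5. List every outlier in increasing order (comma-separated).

288, 4837

|Mᵢ| > 3.5 ⇔ |xᵢ − 1992.00| > 3.5·304.00/0.6745 = 1577.46.
So outliers lie outside [414.54, 3569.46].
288: M = -3.78 → outlier.
4837: M = 6.31 → outlier.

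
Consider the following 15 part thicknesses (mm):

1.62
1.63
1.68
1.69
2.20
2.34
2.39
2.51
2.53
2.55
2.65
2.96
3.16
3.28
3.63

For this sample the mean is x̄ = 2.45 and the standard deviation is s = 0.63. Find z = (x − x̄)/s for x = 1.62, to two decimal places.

z = (1.62 − 2.45) / 0.63 = -1.32.

-1.32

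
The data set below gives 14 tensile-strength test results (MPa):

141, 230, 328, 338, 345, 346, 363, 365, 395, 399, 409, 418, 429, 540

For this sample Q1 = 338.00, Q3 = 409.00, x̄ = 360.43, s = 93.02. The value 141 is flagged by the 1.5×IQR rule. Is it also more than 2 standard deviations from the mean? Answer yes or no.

z = (141 − 360.43) / 93.02 = -2.36.
|z| = 2.36 > 2.

yes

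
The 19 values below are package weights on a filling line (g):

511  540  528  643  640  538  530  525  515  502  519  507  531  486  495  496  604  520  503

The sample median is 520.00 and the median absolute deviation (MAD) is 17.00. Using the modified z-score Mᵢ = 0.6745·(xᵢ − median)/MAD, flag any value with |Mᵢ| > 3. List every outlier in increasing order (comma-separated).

|Mᵢ| > 3 ⇔ |xᵢ − 520.00| > 3·17.00/0.6745 = 75.61.
So outliers lie outside [444.39, 595.61].
604: M = 3.33 → outlier.
640: M = 4.76 → outlier.
643: M = 4.88 → outlier.

604, 640, 643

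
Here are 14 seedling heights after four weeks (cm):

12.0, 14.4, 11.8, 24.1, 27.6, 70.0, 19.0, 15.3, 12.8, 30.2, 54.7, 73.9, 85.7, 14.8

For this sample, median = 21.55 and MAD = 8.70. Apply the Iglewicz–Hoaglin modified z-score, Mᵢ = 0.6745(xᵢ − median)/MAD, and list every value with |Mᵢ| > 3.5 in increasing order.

70.0, 73.9, 85.7

|Mᵢ| > 3.5 ⇔ |xᵢ − 21.55| > 3.5·8.70/0.6745 = 45.14.
So outliers lie outside [-23.59, 66.69].
70.0: M = 3.76 → outlier.
73.9: M = 4.06 → outlier.
85.7: M = 4.97 → outlier.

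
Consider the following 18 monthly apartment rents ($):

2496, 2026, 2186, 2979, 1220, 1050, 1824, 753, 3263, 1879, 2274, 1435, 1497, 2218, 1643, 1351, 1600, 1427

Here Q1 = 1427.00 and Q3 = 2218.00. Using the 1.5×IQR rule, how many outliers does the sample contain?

0

IQR = 791.00; fences at 1427.00 − 1186.50 = 240.50 and 2218.00 + 1186.50 = 3404.50.
Every value lies within the cutoffs.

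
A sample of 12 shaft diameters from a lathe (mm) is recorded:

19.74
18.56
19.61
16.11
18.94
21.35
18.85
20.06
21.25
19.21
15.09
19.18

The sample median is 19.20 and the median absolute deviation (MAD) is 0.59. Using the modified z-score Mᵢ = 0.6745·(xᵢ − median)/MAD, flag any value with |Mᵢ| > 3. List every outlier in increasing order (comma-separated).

|Mᵢ| > 3 ⇔ |xᵢ − 19.20| > 3·0.59/0.6745 = 2.62.
So outliers lie outside [16.58, 21.82].
15.09: M = -4.70 → outlier.
16.11: M = -3.53 → outlier.

15.09, 16.11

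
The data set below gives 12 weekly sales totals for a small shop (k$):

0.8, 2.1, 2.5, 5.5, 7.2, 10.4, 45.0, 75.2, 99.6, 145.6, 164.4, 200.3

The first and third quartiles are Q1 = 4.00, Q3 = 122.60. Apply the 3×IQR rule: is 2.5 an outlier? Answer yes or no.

no

IQR = Q3 − Q1 = 122.60 − 4.00 = 118.60.
Lower fence = Q1 − 3·IQR = 4.00 − 355.80 = -351.80.
Upper fence = Q3 + 3·IQR = 122.60 + 355.80 = 478.40.
2.5 lies within [-351.80, 478.40].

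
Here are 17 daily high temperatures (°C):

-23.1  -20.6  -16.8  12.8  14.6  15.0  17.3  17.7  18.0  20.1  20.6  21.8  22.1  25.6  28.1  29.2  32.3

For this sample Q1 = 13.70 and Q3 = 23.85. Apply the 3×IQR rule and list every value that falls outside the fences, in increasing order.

-23.1, -20.6, -16.8

IQR = Q3 − Q1 = 23.85 − 13.70 = 10.15.
Lower fence = Q1 − 3·IQR = 13.70 − 30.45 = -16.75.
Upper fence = Q3 + 3·IQR = 23.85 + 30.45 = 54.30.
-23.1 < -16.75 → outlier.
-20.6 < -16.75 → outlier.
-16.8 < -16.75 → outlier.
All remaining values lie within [-16.75, 54.30].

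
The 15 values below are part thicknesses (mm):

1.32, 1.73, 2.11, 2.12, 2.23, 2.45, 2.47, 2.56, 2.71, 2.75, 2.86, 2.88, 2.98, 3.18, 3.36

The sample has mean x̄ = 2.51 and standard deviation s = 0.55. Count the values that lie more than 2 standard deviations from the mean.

Cutoffs: x̄ ± 2s = [1.41, 3.61].
Outside the cutoffs: 1.32.

1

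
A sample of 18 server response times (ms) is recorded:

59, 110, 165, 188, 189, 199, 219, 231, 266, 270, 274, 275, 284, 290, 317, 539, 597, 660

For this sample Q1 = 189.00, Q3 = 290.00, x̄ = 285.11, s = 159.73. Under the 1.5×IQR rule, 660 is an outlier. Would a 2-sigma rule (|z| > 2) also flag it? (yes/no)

z = (660 − 285.11) / 159.73 = 2.35.
|z| = 2.35 > 2.

yes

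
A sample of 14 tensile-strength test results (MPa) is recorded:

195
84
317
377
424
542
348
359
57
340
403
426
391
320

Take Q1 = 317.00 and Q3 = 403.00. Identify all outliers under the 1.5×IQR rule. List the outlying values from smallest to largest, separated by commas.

IQR = Q3 − Q1 = 403.00 − 317.00 = 86.00.
Lower fence = Q1 − 1.5·IQR = 317.00 − 129.00 = 188.00.
Upper fence = Q3 + 1.5·IQR = 403.00 + 129.00 = 532.00.
57 < 188.00 → outlier.
84 < 188.00 → outlier.
542 > 532.00 → outlier.
All remaining values lie within [188.00, 532.00].

57, 84, 542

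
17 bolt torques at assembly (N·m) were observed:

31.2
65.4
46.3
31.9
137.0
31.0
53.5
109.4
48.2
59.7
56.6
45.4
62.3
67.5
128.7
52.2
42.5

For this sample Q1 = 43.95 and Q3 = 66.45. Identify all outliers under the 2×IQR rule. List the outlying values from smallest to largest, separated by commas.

IQR = Q3 − Q1 = 66.45 − 43.95 = 22.50.
Lower fence = Q1 − 2·IQR = 43.95 − 45.00 = -1.05.
Upper fence = Q3 + 2·IQR = 66.45 + 45.00 = 111.45.
128.7 > 111.45 → outlier.
137.0 > 111.45 → outlier.
All remaining values lie within [-1.05, 111.45].

128.7, 137.0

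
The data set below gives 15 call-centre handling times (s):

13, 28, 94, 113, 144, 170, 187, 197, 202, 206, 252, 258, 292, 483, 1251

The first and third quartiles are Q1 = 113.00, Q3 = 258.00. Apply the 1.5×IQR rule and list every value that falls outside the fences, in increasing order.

IQR = Q3 − Q1 = 258.00 − 113.00 = 145.00.
Lower fence = Q1 − 1.5·IQR = 113.00 − 217.50 = -104.50.
Upper fence = Q3 + 1.5·IQR = 258.00 + 217.50 = 475.50.
483 > 475.50 → outlier.
1251 > 475.50 → outlier.
All remaining values lie within [-104.50, 475.50].

483, 1251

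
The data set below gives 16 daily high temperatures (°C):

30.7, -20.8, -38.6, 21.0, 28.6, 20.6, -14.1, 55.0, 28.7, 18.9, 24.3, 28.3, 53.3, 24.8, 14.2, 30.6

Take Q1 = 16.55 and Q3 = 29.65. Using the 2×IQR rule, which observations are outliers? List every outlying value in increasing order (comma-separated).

-38.6, -20.8, -14.1

IQR = Q3 − Q1 = 29.65 − 16.55 = 13.10.
Lower fence = Q1 − 2·IQR = 16.55 − 26.20 = -9.65.
Upper fence = Q3 + 2·IQR = 29.65 + 26.20 = 55.85.
-38.6 < -9.65 → outlier.
-20.8 < -9.65 → outlier.
-14.1 < -9.65 → outlier.
All remaining values lie within [-9.65, 55.85].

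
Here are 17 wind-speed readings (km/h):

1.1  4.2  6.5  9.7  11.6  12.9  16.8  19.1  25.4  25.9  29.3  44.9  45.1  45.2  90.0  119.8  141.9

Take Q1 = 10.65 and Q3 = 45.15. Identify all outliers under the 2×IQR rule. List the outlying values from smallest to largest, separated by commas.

IQR = Q3 − Q1 = 45.15 − 10.65 = 34.50.
Lower fence = Q1 − 2·IQR = 10.65 − 69.00 = -58.35.
Upper fence = Q3 + 2·IQR = 45.15 + 69.00 = 114.15.
119.8 > 114.15 → outlier.
141.9 > 114.15 → outlier.
All remaining values lie within [-58.35, 114.15].

119.8, 141.9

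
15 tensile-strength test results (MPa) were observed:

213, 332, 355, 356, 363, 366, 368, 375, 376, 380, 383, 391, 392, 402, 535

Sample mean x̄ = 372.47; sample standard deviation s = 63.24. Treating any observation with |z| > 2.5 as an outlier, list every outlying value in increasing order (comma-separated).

Cutoffs at x̄ ± 2.5s: 372.47 ± 2.5·63.24 = [214.37, 530.57].
213: z = -2.52, |z| > 2.5 → outlier.
535: z = 2.57, |z| > 2.5 → outlier.
Every other value lies within [214.37, 530.57].

213, 535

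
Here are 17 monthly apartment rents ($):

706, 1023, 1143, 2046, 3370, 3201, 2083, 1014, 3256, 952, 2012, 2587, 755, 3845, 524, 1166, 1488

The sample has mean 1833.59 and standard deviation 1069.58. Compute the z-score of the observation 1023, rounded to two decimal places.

-0.76

z = (1023 − 1833.59) / 1069.58 = -0.76.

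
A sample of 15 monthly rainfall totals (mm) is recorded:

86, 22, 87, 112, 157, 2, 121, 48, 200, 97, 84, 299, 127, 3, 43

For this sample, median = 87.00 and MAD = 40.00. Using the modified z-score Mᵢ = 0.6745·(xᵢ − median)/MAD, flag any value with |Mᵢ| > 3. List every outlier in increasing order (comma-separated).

299

|Mᵢ| > 3 ⇔ |xᵢ − 87.00| > 3·40.00/0.6745 = 177.91.
So outliers lie outside [-90.91, 264.91].
299: M = 3.57 → outlier.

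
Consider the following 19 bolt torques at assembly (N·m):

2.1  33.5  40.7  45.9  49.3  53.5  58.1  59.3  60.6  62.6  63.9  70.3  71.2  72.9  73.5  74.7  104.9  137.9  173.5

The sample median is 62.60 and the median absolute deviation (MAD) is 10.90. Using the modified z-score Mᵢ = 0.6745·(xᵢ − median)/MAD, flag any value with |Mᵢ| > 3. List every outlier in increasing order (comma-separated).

2.1, 137.9, 173.5

|Mᵢ| > 3 ⇔ |xᵢ − 62.60| > 3·10.90/0.6745 = 48.48.
So outliers lie outside [14.12, 111.08].
2.1: M = -3.74 → outlier.
137.9: M = 4.66 → outlier.
173.5: M = 6.86 → outlier.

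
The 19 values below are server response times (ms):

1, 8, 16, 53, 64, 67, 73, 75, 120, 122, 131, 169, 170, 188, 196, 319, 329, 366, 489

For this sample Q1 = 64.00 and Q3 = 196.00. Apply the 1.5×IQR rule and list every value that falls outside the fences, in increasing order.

IQR = Q3 − Q1 = 196.00 − 64.00 = 132.00.
Lower fence = Q1 − 1.5·IQR = 64.00 − 198.00 = -134.00.
Upper fence = Q3 + 1.5·IQR = 196.00 + 198.00 = 394.00.
489 > 394.00 → outlier.
All remaining values lie within [-134.00, 394.00].

489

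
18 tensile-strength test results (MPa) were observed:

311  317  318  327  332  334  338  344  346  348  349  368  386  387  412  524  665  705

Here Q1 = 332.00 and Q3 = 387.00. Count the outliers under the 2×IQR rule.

IQR = 55.00; fences at 332.00 − 110.00 = 222.00 and 387.00 + 110.00 = 497.00.
Outside the cutoffs: 524, 665, 705.

3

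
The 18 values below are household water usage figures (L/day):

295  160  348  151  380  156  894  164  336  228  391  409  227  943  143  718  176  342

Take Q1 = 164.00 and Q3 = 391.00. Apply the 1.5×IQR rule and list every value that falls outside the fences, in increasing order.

IQR = Q3 − Q1 = 391.00 − 164.00 = 227.00.
Lower fence = Q1 − 1.5·IQR = 164.00 − 340.50 = -176.50.
Upper fence = Q3 + 1.5·IQR = 391.00 + 340.50 = 731.50.
894 > 731.50 → outlier.
943 > 731.50 → outlier.
All remaining values lie within [-176.50, 731.50].

894, 943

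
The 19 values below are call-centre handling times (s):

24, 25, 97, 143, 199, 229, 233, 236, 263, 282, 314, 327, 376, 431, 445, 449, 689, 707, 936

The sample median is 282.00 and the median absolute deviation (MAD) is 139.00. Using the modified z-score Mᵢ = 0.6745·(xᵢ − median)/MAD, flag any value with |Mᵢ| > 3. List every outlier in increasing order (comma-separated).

936

|Mᵢ| > 3 ⇔ |xᵢ − 282.00| > 3·139.00/0.6745 = 618.24.
So outliers lie outside [-336.24, 900.24].
936: M = 3.17 → outlier.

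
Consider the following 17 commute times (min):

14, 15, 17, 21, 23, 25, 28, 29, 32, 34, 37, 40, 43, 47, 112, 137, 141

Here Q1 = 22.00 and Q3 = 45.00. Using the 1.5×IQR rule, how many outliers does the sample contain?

3

IQR = 23.00; fences at 22.00 − 34.50 = -12.50 and 45.00 + 34.50 = 79.50.
Outside the cutoffs: 112, 137, 141.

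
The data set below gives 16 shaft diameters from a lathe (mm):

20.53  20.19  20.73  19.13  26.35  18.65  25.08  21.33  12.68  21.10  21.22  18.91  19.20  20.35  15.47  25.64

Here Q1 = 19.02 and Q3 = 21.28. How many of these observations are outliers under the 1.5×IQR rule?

5

IQR = 2.26; fences at 19.02 − 3.39 = 15.63 and 21.28 + 3.39 = 24.67.
Outside the cutoffs: 12.68, 15.47, 25.08, 25.64, 26.35.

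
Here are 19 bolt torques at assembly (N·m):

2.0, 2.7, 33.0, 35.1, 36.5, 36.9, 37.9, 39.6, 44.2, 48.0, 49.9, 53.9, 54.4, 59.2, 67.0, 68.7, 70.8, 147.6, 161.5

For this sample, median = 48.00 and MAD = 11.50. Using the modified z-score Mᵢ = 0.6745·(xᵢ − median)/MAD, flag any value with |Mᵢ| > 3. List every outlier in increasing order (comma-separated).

|Mᵢ| > 3 ⇔ |xᵢ − 48.00| > 3·11.50/0.6745 = 51.15.
So outliers lie outside [-3.15, 99.15].
147.6: M = 5.84 → outlier.
161.5: M = 6.66 → outlier.

147.6, 161.5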